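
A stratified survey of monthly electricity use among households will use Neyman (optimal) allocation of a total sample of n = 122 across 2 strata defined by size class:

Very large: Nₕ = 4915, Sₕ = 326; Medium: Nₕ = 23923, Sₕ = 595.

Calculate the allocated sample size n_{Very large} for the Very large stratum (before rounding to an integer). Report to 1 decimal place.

12.3

Neyman allocation: nₕ = n·NₕSₕ / Σⱼ NⱼSⱼ.
Σ NⱼSⱼ = 4915·326 + 23923·595 = 1.5836475 × 10^7.
n_{Very large} = 122·4915·326 / (1.5836475 × 10^7) = 12.3.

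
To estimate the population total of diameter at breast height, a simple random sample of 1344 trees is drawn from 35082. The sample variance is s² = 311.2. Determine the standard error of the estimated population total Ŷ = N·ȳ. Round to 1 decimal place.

16554.7

Var(Ŷ) = N²·Var(ȳ) = N²·(1 − n/N)·s²/n.
f = 1344/35082 = 0.03831024; Var(ȳ) = 0.96168976·311.2/1344 = 0.22267697.
Var(Ŷ) = 35082² · 0.22267697 = 2.7405895 × 10^8.
SE(Ŷ) = √(2.7405895 × 10^8) = 16554.7.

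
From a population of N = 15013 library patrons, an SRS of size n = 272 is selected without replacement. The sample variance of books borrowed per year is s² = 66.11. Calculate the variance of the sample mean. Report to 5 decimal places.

0.23865

Under SRS without replacement, Var(ȳ) = (1 − f)·s²/n with f = n/N = 272/15013 = 0.01811763.
Var(ȳ) = (1 − 0.01811763)·66.11/272 = 0.98188237·0.24305147 = 0.23864795.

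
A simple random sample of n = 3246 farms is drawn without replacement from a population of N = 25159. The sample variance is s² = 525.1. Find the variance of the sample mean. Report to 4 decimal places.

Under SRS without replacement, Var(ȳ) = (1 − f)·s²/n with f = n/N = 3246/25159 = 0.12901944.
Var(ȳ) = (1 − 0.12901944)·525.1/3246 = 0.87098056·0.16176833 = 0.14089707.

0.1409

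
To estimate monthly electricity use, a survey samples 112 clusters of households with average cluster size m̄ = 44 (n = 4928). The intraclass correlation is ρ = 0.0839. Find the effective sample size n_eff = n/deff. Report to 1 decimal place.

1069.5

deff = 1 + (44 − 1)·0.0839 = 1 + 3.6077 = 4.6077.
n_eff = 4928 / 4.6077 = 1069.5.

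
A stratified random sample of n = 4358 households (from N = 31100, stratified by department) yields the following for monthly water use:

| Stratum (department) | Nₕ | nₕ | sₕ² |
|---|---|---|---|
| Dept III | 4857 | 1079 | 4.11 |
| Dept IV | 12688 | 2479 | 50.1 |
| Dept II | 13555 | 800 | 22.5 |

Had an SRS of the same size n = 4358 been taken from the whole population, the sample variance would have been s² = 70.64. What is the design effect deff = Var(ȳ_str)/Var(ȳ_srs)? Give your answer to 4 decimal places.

0.5601

Var(ȳ_str) = Σ Wₕ²(1−fₕ)sₕ²/nₕ with Wₕ = Nₕ/31100:
  Dept III: (4857/31100)²·(1−1079/4857)·4.11/1079 = 7.2265274 × 10^-5
  Dept IV: (12688/31100)²·(1−2479/12688)·50.1/2479 = 0.0027065546
  Dept II: (13555/31100)²·(1−800/13555)·22.5/800 = 0.005027496
  → Var(ȳ_str) = 0.0078063159.
Var(ȳ_srs) = (1 − 4358/31100)·70.64/4358 = 0.013937888.
deff = 0.0078063159 / 0.013937888 = 0.5601.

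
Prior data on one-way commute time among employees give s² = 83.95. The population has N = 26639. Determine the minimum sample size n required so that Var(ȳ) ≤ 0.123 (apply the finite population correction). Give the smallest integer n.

Without fpc, n₀ = s²/D = 83.95/0.123 = 682.5203.
With fpc, (1 − n/N)·s²/n ≤ D requires n ≥ n₀/(1 + n₀/N) = 682.5203/(1 + 682.5203/26639) = 665.4702.
Rounding up, n = 666.

666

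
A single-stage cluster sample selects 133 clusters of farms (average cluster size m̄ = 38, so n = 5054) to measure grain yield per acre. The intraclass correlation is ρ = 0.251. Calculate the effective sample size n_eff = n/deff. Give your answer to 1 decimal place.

deff = 1 + (38 − 1)·0.251 = 1 + 9.287 = 10.287.
n_eff = 5054 / 10.287 = 491.3.

491.3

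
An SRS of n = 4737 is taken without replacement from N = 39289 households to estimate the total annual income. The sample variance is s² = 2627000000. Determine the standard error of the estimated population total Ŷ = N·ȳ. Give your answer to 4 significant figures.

2.744 × 10^7

Var(Ŷ) = N²·Var(ȳ) = N²·(1 − n/N)·s²/n.
f = 4737/39289 = 0.12056810; Var(ȳ) = 0.87943190·2627000000/4737 = 487706.9.
Var(Ŷ) = 39289² · 487706.9 = 7.5283682 × 10^14.
SE(Ŷ) = √(7.5283682 × 10^14) = 2.744 × 10^7.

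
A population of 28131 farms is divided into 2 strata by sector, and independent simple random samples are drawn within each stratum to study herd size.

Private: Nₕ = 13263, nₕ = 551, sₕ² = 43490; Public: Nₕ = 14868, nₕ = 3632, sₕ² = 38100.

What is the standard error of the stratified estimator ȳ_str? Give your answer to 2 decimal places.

Var(ȳ_str) = Σₕ Wₕ²(1 − fₕ)sₕ²/nₕ with Wₕ = Nₕ/N, N = 28131.
Private: Wₕ = 0.47147275; term = 0.47147275²·(1 − 0.04154415)·43490/551 = 16.816016.
Public: Wₕ = 0.52852725; term = 0.52852725²·(1 − 0.24428302)·38100/3632 = 2.2144867.
Sum = 19.030503.
SE = √(19.030503) = 4.36.

4.36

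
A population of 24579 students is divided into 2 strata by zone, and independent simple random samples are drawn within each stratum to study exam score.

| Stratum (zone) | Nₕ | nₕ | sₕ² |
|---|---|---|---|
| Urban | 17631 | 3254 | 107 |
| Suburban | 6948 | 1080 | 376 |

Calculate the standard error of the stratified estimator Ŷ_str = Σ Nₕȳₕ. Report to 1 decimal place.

4746.5

Var(Ŷ_str) = Σₕ Nₕ²(1 − fₕ)sₕ²/nₕ.
Urban: 17631²·(1 − 3254/17631)·107/3254 = 8.3351121 × 10^6.
Suburban: 6948²·(1 − 1080/6948)·376/1080 = 1.4194301 × 10^7.
Sum = 2.2529413 × 10^7.
SE = √(2.2529413 × 10^7) = 4746.5.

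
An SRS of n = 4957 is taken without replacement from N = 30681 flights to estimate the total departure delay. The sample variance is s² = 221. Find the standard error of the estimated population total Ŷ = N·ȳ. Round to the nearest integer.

5932

Var(Ŷ) = N²·Var(ȳ) = N²·(1 − n/N)·s²/n.
f = 4957/30681 = 0.16156579; Var(ȳ) = 0.83843421·221/4957 = 0.037380262.
Var(Ŷ) = 30681² · 0.037380262 = 3.5186929 × 10^7.
SE(Ŷ) = √(3.5186929 × 10^7) = 5932.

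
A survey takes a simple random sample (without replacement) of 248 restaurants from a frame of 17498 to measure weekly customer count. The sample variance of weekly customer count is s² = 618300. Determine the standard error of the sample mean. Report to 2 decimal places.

49.58

Under SRS without replacement, Var(ȳ) = (1 − f)·s²/n with f = n/N = 248/17498 = 0.01417305.
Var(ȳ) = (1 − 0.01417305)·618300/248 = 0.98582695·2493.1452 = 2457.8097.
SE(ȳ) = √(2457.8097) = 49.58.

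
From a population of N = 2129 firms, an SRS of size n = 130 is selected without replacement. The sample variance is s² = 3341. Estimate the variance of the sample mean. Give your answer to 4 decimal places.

Under SRS without replacement, Var(ȳ) = (1 − f)·s²/n with f = n/N = 130/2129 = 0.06106153.
Var(ȳ) = (1 − 0.06106153)·3341/130 = 0.93893847·25.7 = 24.130719.

24.1307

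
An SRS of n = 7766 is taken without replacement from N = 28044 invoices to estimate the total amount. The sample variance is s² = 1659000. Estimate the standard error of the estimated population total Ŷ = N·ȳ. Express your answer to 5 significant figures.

Var(Ŷ) = N²·Var(ȳ) = N²·(1 − n/N)·s²/n.
f = 7766/28044 = 0.27692198; Var(ȳ) = 0.72307802·1659000/7766 = 154.46645.
Var(Ŷ) = 28044² · 154.46645 = 1.214826 × 10^11.
SE(Ŷ) = √(1.214826 × 10^11) = 348540.

348540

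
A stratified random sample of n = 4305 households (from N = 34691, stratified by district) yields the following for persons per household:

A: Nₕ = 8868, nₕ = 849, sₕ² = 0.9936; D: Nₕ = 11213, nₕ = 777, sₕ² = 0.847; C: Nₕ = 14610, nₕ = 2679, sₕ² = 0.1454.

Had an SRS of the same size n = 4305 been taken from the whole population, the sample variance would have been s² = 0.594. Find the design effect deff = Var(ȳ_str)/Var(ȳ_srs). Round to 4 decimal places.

Var(ȳ_str) = Σ Wₕ²(1−fₕ)sₕ²/nₕ with Wₕ = Nₕ/34691:
  A: (8868/34691)²·(1−849/8868)·0.9936/849 = 6.9153816 × 10^-5
  D: (11213/34691)²·(1−777/11213)·0.847/777 = 1.0599482 × 10^-4
  C: (14610/34691)²·(1−2679/14610)·0.1454/2679 = 7.8611325 × 10^-6
  → Var(ȳ_str) = 1.8300977 × 10^-4.
Var(ȳ_srs) = (1 − 4305/34691)·0.594/4305 = 1.208565 × 10^-4.
deff = (1.8300977 × 10^-4) / (1.208565 × 10^-4) = 1.5143.

1.5143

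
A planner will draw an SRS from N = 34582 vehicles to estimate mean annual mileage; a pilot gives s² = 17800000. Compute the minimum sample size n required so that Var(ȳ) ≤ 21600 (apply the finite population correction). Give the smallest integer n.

805

Without fpc, n₀ = s²/D = 17800000/21600 = 824.0741.
With fpc, (1 − n/N)·s²/n ≤ D requires n ≥ n₀/(1 + n₀/N) = 824.0741/(1 + 824.0741/34582) = 804.8938.
Rounding up, n = 805.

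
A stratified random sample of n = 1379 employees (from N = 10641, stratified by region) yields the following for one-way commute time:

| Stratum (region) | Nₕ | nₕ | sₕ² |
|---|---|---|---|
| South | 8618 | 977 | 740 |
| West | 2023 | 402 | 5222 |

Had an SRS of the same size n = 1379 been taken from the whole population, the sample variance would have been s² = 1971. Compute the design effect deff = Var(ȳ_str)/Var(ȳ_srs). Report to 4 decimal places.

0.6565

Var(ȳ_str) = Σ Wₕ²(1−fₕ)sₕ²/nₕ with Wₕ = Nₕ/10641:
  South: (8618/10641)²·(1−977/8618)·740/977 = 0.4404828
  West: (2023/10641)²·(1−402/2023)·5222/402 = 0.37620523
  → Var(ȳ_str) = 0.81668803.
Var(ȳ_srs) = (1 − 1379/10641)·1971/1379 = 1.2440696.
deff = 0.81668803 / 1.2440696 = 0.6565.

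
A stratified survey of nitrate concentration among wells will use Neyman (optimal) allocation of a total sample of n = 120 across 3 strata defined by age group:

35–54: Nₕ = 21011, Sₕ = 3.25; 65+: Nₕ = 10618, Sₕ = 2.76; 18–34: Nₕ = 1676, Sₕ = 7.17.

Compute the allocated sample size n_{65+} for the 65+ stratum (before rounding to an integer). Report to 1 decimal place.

32.1

Neyman allocation: nₕ = n·NₕSₕ / Σⱼ NⱼSⱼ.
Σ NⱼSⱼ = 21011·3.25 + 10618·2.76 + 1676·7.17 = 109608.35.
n_{65+} = 120·10618·2.76 / 109608.35 = 32.1.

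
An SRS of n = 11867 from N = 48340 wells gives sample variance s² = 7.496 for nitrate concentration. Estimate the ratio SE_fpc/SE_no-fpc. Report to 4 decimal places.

0.8686

f = n/N = 11867/48340 = 0.24549028.
SE_no-fpc = √(s²/n) = 0.025132999; SE_fpc = √((1−f)s²/n) = 0.021831156.
Ratio = √(1−f) = 0.86862519.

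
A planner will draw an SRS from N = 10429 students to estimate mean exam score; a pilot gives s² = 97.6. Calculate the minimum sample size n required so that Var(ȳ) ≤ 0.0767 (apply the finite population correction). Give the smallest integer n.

1135

Without fpc, n₀ = s²/D = 97.6/0.0767 = 1272.4902.
With fpc, (1 − n/N)·s²/n ≤ D requires n ≥ n₀/(1 + n₀/N) = 1272.4902/(1 + 1272.4902/10429) = 1134.1120.
Rounding up, n = 1135.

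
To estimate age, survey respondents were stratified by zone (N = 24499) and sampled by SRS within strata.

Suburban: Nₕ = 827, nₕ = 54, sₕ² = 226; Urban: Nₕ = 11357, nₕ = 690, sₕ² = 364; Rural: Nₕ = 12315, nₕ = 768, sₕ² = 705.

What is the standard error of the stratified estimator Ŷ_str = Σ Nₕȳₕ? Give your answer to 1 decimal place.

14040.0

Var(Ŷ_str) = Σₕ Nₕ²(1 − fₕ)sₕ²/nₕ.
Suburban: 827²·(1 − 54/827)·226/54 = 2.6754675 × 10^6.
Urban: 11357²·(1 − 690/11357)·364/690 = 6.390844 × 10^7.
Rural: 12315²·(1 − 768/12315)·705/768 = 1.3053635 × 10^8.
Sum = 1.9712026 × 10^8.
SE = √(1.9712026 × 10^8) = 14040.0.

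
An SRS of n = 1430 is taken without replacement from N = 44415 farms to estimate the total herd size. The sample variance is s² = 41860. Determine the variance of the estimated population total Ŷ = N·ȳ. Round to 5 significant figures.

Var(Ŷ) = N²·Var(ȳ) = N²·(1 − n/N)·s²/n.
f = 1430/44415 = 0.03219633; Var(ȳ) = 0.96780367·41860/1430 = 28.330253.
Var(Ŷ) = 44415² · 28.330253 = 5.588687 × 10^10.

5.5887 × 10^10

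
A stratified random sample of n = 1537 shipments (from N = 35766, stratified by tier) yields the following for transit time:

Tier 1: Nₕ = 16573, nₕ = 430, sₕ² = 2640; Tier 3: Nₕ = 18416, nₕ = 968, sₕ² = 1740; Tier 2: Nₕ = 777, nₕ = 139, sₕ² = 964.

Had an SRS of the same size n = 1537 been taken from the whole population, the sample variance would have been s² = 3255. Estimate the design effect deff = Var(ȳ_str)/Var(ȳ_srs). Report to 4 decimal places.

0.8577

Var(ȳ_str) = Σ Wₕ²(1−fₕ)sₕ²/nₕ with Wₕ = Nₕ/35766:
  Tier 1: (16573/35766)²·(1−430/16573)·2640/430 = 1.2840446
  Tier 3: (18416/35766)²·(1−968/18416)·1740/968 = 0.451517
  Tier 2: (777/35766)²·(1−139/777)·964/139 = 0.0026875911
  → Var(ȳ_str) = 1.7382492.
Var(ȳ_srs) = (1 − 1537/35766)·3255/1537 = 2.0267537.
deff = 1.7382492 / 2.0267537 = 0.8577.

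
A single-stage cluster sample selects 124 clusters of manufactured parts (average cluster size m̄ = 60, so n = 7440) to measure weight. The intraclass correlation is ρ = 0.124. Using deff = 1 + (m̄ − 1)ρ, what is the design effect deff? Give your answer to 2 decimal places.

8.32

deff = 1 + (60 − 1)·0.124 = 1 + 7.316 = 8.316.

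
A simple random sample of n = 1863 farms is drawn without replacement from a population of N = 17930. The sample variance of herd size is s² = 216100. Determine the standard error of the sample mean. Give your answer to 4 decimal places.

10.1953

Under SRS without replacement, Var(ȳ) = (1 − f)·s²/n with f = n/N = 1863/17930 = 0.10390407.
Var(ȳ) = (1 − 0.10390407)·216100/1863 = 0.89609593·115.99571 = 103.94328.
SE(ȳ) = √(103.94328) = 10.1953.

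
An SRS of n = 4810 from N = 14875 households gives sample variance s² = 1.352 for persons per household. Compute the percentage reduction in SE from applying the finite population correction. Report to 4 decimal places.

f = n/N = 4810/14875 = 0.32336134.
SE_no-fpc = √(s²/n) = 0.016765473; SE_fpc = √((1−f)s²/n) = 0.013790951.
Ratio = √(1−f) = 0.82258049. Reduction = 100·(1 − 0.82258049) = 17.7420%.

17.7420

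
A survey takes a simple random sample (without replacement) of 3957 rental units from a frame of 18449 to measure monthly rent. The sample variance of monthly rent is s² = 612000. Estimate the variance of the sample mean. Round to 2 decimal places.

121.49

Under SRS without replacement, Var(ȳ) = (1 − f)·s²/n with f = n/N = 3957/18449 = 0.21448317.
Var(ȳ) = (1 − 0.21448317)·612000/3957 = 0.78551683·154.66262 = 121.49009.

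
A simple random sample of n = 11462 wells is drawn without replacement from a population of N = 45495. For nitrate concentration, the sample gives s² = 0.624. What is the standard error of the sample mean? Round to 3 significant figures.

Under SRS without replacement, Var(ȳ) = (1 − f)·s²/n with f = n/N = 11462/45495 = 0.25193977.
Var(ȳ) = (1 − 0.25193977)·0.624/11462 = 0.74806023·5.4440761 × 10^-5 = 4.0724968 × 10^-5.
SE(ȳ) = √(4.0724968 × 10^-5) = 0.00638.

0.00638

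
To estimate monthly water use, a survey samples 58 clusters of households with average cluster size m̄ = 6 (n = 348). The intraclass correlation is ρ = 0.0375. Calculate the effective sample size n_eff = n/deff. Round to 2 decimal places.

293.05

deff = 1 + (6 − 1)·0.0375 = 1 + 0.1875 = 1.1875.
n_eff = 348 / 1.1875 = 293.05.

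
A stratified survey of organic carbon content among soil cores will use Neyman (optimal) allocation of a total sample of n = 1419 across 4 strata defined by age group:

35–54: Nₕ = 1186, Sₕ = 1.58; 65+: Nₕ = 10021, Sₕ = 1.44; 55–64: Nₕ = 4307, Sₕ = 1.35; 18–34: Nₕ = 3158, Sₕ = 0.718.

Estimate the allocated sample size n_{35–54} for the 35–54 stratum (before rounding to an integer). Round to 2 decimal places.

Neyman allocation: nₕ = n·NₕSₕ / Σⱼ NⱼSⱼ.
Σ NⱼSⱼ = 1186·1.58 + 10021·1.44 + 4307·1.35 + 3158·0.718 = 24386.014.
n_{35–54} = 1419·1186·1.58 / 24386.014 = 109.04.

109.04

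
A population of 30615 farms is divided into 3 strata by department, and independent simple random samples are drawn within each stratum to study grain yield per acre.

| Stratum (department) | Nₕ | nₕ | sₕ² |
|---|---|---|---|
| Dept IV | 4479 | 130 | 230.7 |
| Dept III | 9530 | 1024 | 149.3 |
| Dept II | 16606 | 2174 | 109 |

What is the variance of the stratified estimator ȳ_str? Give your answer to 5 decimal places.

0.06231

Var(ȳ_str) = Σₕ Wₕ²(1 − fₕ)sₕ²/nₕ with Wₕ = Nₕ/N, N = 30615.
Dept IV: Wₕ = 0.14630083; term = 0.14630083²·(1 − 0.02902434)·230.7/130 = 0.036881297.
Dept III: Wₕ = 0.31128532; term = 0.31128532²·(1 − 0.10745016)·149.3/1024 = 0.012609841.
Dept II: Wₕ = 0.54241385; term = 0.54241385²·(1 − 0.13091654)·109/2174 = 0.012820058.
Sum = 0.062311196.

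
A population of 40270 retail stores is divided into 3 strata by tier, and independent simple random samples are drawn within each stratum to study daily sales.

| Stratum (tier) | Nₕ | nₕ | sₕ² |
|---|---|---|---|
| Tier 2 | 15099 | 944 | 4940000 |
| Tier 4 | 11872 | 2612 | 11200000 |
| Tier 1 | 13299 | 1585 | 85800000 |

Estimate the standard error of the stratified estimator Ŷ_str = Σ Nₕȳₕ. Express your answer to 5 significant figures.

3.1659 × 10^6

Var(Ŷ_str) = Σₕ Nₕ²(1 − fₕ)sₕ²/nₕ.
Tier 2: 15099²·(1 − 944/15099)·4940000/944 = 1.1184408 × 10^12.
Tier 4: 11872²·(1 − 2612/11872)·11200000/2612 = 4.713893 × 10^11.
Tier 1: 13299²·(1 − 1585/13299)·85800000/1585 = 8.4330025 × 10^12.
Sum = 1.0022833 × 10^13.
SE = √(1.0022833 × 10^13) = 3.1659 × 10^6.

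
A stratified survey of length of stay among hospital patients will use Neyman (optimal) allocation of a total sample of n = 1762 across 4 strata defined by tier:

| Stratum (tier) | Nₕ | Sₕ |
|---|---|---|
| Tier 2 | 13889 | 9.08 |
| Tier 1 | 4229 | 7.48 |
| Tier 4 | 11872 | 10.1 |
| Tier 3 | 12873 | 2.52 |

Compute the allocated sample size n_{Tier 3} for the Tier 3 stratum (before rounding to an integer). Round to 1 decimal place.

184.3

Neyman allocation: nₕ = n·NₕSₕ / Σⱼ NⱼSⱼ.
Σ NⱼSⱼ = 13889·9.08 + 4229·7.48 + 11872·10.1 + 12873·2.52 = 310092.2.
n_{Tier 3} = 1762·12873·2.52 / 310092.2 = 184.3.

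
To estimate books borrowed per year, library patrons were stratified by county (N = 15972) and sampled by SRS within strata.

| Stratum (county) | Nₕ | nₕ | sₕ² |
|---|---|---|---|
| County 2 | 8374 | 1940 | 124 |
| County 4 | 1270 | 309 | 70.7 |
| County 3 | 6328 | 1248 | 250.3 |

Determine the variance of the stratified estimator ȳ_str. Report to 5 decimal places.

0.03987

Var(ȳ_str) = Σₕ Wₕ²(1 − fₕ)sₕ²/nₕ with Wₕ = Nₕ/N, N = 15972.
County 2: Wₕ = 0.52429251; term = 0.52429251²·(1 − 0.23166945)·124/1940 = 0.013499428.
County 4: Wₕ = 0.07951415; term = 0.07951415²·(1 − 0.24330709)·70.7/309 = 0.0010946353.
County 3: Wₕ = 0.39619334; term = 0.39619334²·(1 − 0.19721871)·250.3/1248 = 0.025273061.
Sum = 0.039867124.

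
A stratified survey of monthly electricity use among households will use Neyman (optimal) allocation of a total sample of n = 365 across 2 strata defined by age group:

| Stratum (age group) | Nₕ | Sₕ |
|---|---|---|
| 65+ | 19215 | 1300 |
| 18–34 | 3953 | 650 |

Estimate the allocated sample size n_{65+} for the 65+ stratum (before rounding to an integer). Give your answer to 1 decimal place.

331.0

Neyman allocation: nₕ = n·NₕSₕ / Σⱼ NⱼSⱼ.
Σ NⱼSⱼ = 19215·1300 + 3953·650 = 2.754895 × 10^7.
n_{65+} = 365·19215·1300 / (2.754895 × 10^7) = 331.0.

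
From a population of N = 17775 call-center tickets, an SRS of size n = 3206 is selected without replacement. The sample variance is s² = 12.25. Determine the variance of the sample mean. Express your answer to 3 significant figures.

0.00313

Under SRS without replacement, Var(ȳ) = (1 − f)·s²/n with f = n/N = 3206/17775 = 0.18036568.
Var(ȳ) = (1 − 0.18036568)·12.25/3206 = 0.81963432·0.0038209607 = 0.0031317905.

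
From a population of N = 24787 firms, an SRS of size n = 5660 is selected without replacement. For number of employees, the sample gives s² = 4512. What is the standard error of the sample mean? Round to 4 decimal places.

0.7843

Under SRS without replacement, Var(ȳ) = (1 − f)·s²/n with f = n/N = 5660/24787 = 0.22834550.
Var(ȳ) = (1 − 0.22834550)·4512/5660 = 0.77165450·0.79717314 = 0.61514224.
SE(ȳ) = √(0.61514224) = 0.7843.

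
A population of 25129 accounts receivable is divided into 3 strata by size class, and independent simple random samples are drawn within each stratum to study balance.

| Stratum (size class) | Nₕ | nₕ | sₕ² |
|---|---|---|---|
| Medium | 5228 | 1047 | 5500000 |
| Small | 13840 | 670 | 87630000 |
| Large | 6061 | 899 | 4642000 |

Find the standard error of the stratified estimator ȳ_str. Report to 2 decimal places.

195.42

Var(ȳ_str) = Σₕ Wₕ²(1 − fₕ)sₕ²/nₕ with Wₕ = Nₕ/N, N = 25129.
Medium: Wₕ = 0.20804648; term = 0.20804648²·(1 − 0.20026779)·5500000/1047 = 181.83662.
Small: Wₕ = 0.55075809; term = 0.55075809²·(1 − 0.04841040)·87630000/670 = 37752.826.
Large: Wₕ = 0.24119543; term = 0.24119543²·(1 − 0.14832536)·4642000/899 = 255.83344.
Sum = 38190.496.
SE = √(38190.496) = 195.42.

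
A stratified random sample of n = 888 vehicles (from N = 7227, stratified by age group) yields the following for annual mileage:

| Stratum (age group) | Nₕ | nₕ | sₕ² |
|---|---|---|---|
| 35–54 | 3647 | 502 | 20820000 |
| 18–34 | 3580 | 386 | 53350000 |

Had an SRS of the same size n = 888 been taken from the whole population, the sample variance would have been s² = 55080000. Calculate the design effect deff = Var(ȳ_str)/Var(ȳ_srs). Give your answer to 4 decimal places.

Var(ȳ_str) = Σ Wₕ²(1−fₕ)sₕ²/nₕ with Wₕ = Nₕ/7227:
  35–54: (3647/7227)²·(1−502/3647)·20820000/502 = 9107.8802
  18–34: (3580/7227)²·(1−386/3580)·53350000/386 = 30258.608
  → Var(ȳ_str) = 39366.488.
Var(ȳ_srs) = (1 − 888/7227)·55080000/888 = 54405.607.
deff = 39366.488 / 54405.607 = 0.7236.

0.7236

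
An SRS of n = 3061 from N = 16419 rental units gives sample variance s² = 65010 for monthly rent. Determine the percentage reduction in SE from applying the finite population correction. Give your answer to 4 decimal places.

9.8019

f = n/N = 3061/16419 = 0.18643036.
SE_no-fpc = √(s²/n) = 4.6084875; SE_fpc = √((1−f)s²/n) = 4.156768.
Ratio = √(1−f) = 0.90198096. Reduction = 100·(1 − 0.90198096) = 9.8019%.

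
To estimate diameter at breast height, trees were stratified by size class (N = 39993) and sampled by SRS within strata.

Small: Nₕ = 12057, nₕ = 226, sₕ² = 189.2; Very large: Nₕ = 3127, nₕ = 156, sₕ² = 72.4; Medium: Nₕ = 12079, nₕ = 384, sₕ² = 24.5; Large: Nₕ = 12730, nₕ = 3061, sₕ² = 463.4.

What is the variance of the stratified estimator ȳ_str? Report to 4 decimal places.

Var(ȳ_str) = Σₕ Wₕ²(1 − fₕ)sₕ²/nₕ with Wₕ = Nₕ/N, N = 39993.
Small: Wₕ = 0.30147776; term = 0.30147776²·(1 − 0.01874430)·189.2/226 = 0.074663001.
Very large: Wₕ = 0.07818868; term = 0.07818868²·(1 − 0.04988807)·72.4/156 = 0.0026957309.
Medium: Wₕ = 0.30202785; term = 0.30202785²·(1 − 0.03179071)·24.5/384 = 0.0056350542.
Large: Wₕ = 0.31830570; term = 0.31830570²·(1 − 0.24045562)·463.4/3061 = 0.011650235.
Sum = 0.094644021.

0.0946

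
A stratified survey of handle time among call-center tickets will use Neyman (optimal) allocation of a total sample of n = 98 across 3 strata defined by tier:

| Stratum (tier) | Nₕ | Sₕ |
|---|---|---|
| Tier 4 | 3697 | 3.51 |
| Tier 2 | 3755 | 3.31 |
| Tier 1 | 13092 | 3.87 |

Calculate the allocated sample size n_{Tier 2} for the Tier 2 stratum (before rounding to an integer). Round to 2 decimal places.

16.01

Neyman allocation: nₕ = n·NₕSₕ / Σⱼ NⱼSⱼ.
Σ NⱼSⱼ = 3697·3.51 + 3755·3.31 + 13092·3.87 = 76071.56.
n_{Tier 2} = 98·3755·3.31 / 76071.56 = 16.01.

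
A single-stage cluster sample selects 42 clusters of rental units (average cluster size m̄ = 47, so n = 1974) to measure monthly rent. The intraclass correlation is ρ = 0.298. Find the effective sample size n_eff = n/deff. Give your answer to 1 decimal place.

134.2

deff = 1 + (47 − 1)·0.298 = 1 + 13.708 = 14.708.
n_eff = 1974 / 14.708 = 134.2.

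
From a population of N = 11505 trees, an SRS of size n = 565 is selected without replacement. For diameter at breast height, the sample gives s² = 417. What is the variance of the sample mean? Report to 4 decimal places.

0.7018

Under SRS without replacement, Var(ȳ) = (1 − f)·s²/n with f = n/N = 565/11505 = 0.04910908.
Var(ȳ) = (1 − 0.04910908)·417/565 = 0.95089092·0.7380531 = 0.70180799.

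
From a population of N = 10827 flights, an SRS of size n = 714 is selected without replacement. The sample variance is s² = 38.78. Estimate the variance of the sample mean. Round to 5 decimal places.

0.05073

Under SRS without replacement, Var(ȳ) = (1 − f)·s²/n with f = n/N = 714/10827 = 0.06594625.
Var(ȳ) = (1 − 0.06594625)·38.78/714 = 0.93405375·0.054313725 = 0.050731939.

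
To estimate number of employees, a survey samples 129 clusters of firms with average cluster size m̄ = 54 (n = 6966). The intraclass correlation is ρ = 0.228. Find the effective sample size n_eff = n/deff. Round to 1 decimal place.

532.4

deff = 1 + (54 − 1)·0.228 = 1 + 12.084 = 13.084.
n_eff = 6966 / 13.084 = 532.4.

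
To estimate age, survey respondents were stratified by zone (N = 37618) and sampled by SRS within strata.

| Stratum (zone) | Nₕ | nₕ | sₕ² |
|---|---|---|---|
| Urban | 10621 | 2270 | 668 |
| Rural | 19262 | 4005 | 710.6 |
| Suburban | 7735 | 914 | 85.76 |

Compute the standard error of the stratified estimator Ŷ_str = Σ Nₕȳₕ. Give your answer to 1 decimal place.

9121.1

Var(Ŷ_str) = Σₕ Nₕ²(1 − fₕ)sₕ²/nₕ.
Urban: 10621²·(1 − 2270/10621)·668/2270 = 2.6100841 × 10^7.
Rural: 19262²·(1 − 4005/19262)·710.6/4005 = 5.2142663 × 10^7.
Suburban: 7735²·(1 − 914/7735)·85.76/914 = 4.9504758 × 10^6.
Sum = 8.319398 × 10^7.
SE = √(8.319398 × 10^7) = 9121.1.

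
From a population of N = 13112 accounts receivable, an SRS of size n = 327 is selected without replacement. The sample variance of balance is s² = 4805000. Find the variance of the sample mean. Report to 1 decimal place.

Under SRS without replacement, Var(ȳ) = (1 − f)·s²/n with f = n/N = 327/13112 = 0.02493899.
Var(ȳ) = (1 − 0.02493899)·4805000/327 = 0.97506101·14694.19 = 14327.731.

14327.7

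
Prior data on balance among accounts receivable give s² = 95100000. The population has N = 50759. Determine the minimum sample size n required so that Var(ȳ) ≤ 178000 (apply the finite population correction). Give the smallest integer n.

Without fpc, n₀ = s²/D = 95100000/178000 = 534.2697.
With fpc, (1 − n/N)·s²/n ≤ D requires n ≥ n₀/(1 + n₀/N) = 534.2697/(1 + 534.2697/50759) = 528.7048.
Rounding up, n = 529.

529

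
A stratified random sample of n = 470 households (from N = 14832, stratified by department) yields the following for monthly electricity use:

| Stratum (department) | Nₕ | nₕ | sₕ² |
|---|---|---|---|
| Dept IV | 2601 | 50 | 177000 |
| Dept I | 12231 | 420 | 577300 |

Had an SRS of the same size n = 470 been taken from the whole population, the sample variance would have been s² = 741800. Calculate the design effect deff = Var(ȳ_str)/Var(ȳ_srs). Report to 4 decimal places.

0.6605

Var(ȳ_str) = Σ Wₕ²(1−fₕ)sₕ²/nₕ with Wₕ = Nₕ/14832:
  Dept IV: (2601/14832)²·(1−50/2601)·177000/50 = 106.77133
  Dept I: (12231/14832)²·(1−420/12231)·577300/420 = 902.61276
  → Var(ȳ_str) = 1009.3841.
Var(ȳ_srs) = (1 − 470/14832)·741800/470 = 1528.2844.
deff = 1009.3841 / 1528.2844 = 0.6605.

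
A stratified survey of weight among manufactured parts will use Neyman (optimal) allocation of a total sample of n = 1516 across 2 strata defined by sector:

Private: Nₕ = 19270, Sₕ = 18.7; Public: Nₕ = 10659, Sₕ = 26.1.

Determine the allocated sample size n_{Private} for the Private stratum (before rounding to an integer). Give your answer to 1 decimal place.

Neyman allocation: nₕ = n·NₕSₕ / Σⱼ NⱼSⱼ.
Σ NⱼSⱼ = 19270·18.7 + 10659·26.1 = 638548.9.
n_{Private} = 1516·19270·18.7 / 638548.9 = 855.5.

855.5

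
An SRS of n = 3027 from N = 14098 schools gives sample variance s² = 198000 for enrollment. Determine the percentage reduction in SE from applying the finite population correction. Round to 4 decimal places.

f = n/N = 3027/14098 = 0.21471131.
SE_no-fpc = √(s²/n) = 8.0877252; SE_fpc = √((1−f)s²/n) = 7.1670603.
Ratio = √(1−f) = 0.88616516. Reduction = 100·(1 − 0.88616516) = 11.3835%.

11.3835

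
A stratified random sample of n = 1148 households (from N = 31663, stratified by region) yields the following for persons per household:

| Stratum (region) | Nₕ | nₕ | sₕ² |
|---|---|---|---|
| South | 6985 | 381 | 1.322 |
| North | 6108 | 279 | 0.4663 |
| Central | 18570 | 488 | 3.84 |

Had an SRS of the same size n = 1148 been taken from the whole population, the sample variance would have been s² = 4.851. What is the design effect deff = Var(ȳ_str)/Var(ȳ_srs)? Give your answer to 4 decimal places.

0.7009

Var(ȳ_str) = Σ Wₕ²(1−fₕ)sₕ²/nₕ with Wₕ = Nₕ/31663:
  South: (6985/31663)²·(1−381/6985)·1.322/381 = 1.5965254 × 10^-4
  North: (6108/31663)²·(1−279/6108)·0.4663/279 = 5.9354025 × 10^-5
  Central: (18570/31663)²·(1−488/18570)·3.84/488 = 0.002635516
  → Var(ȳ_str) = 0.0028545226.
Var(ȳ_srs) = (1 − 1148/31663)·4.851/1148 = 0.0040724025.
deff = 0.0028545226 / 0.0040724025 = 0.7009.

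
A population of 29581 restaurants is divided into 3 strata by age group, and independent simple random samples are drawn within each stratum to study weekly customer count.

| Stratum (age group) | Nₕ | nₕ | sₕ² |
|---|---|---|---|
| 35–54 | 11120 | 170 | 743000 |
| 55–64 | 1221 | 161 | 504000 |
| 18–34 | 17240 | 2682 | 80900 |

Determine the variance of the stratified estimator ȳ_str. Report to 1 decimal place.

Var(ȳ_str) = Σₕ Wₕ²(1 − fₕ)sₕ²/nₕ with Wₕ = Nₕ/N, N = 29581.
35–54: Wₕ = 0.37591697; term = 0.37591697²·(1 − 0.01528777)·743000/170 = 608.18135.
55–64: Wₕ = 0.04127650; term = 0.04127650²·(1 − 0.13185913)·504000/161 = 4.6302078.
18–34: Wₕ = 0.58280653; term = 0.58280653²·(1 − 0.15556845)·80900/2682 = 8.6517313.
Sum = 621.46329.

621.5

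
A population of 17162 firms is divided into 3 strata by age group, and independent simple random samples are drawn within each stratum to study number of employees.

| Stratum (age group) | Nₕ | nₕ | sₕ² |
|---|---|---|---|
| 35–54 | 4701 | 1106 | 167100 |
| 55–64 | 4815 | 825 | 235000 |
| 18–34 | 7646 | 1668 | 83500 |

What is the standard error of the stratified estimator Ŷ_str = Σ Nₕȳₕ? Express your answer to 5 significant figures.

101560

Var(Ŷ_str) = Σₕ Nₕ²(1 − fₕ)sₕ²/nₕ.
35–54: 4701²·(1 − 1106/4701)·167100/1106 = 2.5533507 × 10^9.
55–64: 4815²·(1 − 825/4815)·235000/825 = 5.4724664 × 10^9.
18–34: 7646²·(1 − 1668/7646)·83500/1668 = 2.2881297 × 10^9.
Sum = 1.0313947 × 10^10.
SE = √(1.0313947 × 10^10) = 101560.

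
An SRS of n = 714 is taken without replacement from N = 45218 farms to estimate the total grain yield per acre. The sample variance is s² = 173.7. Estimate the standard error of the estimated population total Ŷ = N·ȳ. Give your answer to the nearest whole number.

Var(Ŷ) = N²·Var(ȳ) = N²·(1 − n/N)·s²/n.
f = 714/45218 = 0.01579017; Var(ȳ) = 0.98420983·173.7/714 = 0.23943592.
Var(Ŷ) = 45218² · 0.23943592 = 4.8956685 × 10^8.
SE(Ŷ) = √(4.8956685 × 10^8) = 22126.

22126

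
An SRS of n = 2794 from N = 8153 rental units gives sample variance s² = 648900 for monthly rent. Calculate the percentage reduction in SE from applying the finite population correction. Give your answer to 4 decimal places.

f = n/N = 2794/8153 = 0.34269594.
SE_no-fpc = √(s²/n) = 15.239674; SE_fpc = √((1−f)s²/n) = 12.355458.
Ratio = √(1−f) = 0.81074291. Reduction = 100·(1 − 0.81074291) = 18.9257%.

18.9257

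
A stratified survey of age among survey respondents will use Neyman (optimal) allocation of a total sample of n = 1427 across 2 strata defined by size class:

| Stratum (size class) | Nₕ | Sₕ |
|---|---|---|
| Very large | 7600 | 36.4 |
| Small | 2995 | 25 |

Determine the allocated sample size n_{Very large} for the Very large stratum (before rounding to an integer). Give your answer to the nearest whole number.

Neyman allocation: nₕ = n·NₕSₕ / Σⱼ NⱼSⱼ.
Σ NⱼSⱼ = 7600·36.4 + 2995·25 = 351515.
n_{Very large} = 1427·7600·36.4 / 351515 = 1123.

1123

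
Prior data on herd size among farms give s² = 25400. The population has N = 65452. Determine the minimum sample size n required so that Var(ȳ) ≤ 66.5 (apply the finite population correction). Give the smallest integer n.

380

Without fpc, n₀ = s²/D = 25400/66.5 = 381.9549.
With fpc, (1 − n/N)·s²/n ≤ D requires n ≥ n₀/(1 + n₀/N) = 381.9549/(1 + 381.9549/65452) = 379.7389.
Rounding up, n = 380.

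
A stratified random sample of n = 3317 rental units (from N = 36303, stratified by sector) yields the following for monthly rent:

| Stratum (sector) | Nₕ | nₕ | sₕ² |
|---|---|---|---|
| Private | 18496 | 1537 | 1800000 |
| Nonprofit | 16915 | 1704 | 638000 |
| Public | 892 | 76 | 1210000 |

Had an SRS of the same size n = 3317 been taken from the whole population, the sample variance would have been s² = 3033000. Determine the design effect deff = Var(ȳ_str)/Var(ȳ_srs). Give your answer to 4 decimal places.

0.4341

Var(ȳ_str) = Σ Wₕ²(1−fₕ)sₕ²/nₕ with Wₕ = Nₕ/36303:
  Private: (18496/36303)²·(1−1537/18496)·1800000/1537 = 278.7351
  Nonprofit: (16915/36303)²·(1−1704/16915)·638000/1704 = 73.096373
  Public: (892/36303)²·(1−76/892)·1210000/76 = 8.7930949
  → Var(ȳ_str) = 360.62457.
Var(ȳ_srs) = (1 − 3317/36303)·3033000/3317 = 830.83365.
deff = 360.62457 / 830.83365 = 0.4341.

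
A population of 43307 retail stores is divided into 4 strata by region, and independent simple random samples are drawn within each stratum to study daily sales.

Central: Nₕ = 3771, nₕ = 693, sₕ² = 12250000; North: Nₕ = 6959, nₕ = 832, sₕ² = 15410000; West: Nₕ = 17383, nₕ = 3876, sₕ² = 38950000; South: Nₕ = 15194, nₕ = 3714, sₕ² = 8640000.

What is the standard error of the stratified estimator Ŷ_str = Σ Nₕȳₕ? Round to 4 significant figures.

Var(Ŷ_str) = Σₕ Nₕ²(1 − fₕ)sₕ²/nₕ.
Central: 3771²·(1 − 693/3771)·12250000/693 = 2.0517668 × 10^11.
North: 6959²·(1 − 832/6959)·15410000/832 = 7.8972162 × 10^11.
West: 17383²·(1 − 3876/17383)·38950000/3876 = 2.3594312 × 10^12.
South: 15194²·(1 − 3714/15194)·8640000/3714 = 4.0577553 × 10^11.
Sum = 3.760105 × 10^12.
SE = √(3.760105 × 10^12) = 1.939 × 10^6.

1.939 × 10^6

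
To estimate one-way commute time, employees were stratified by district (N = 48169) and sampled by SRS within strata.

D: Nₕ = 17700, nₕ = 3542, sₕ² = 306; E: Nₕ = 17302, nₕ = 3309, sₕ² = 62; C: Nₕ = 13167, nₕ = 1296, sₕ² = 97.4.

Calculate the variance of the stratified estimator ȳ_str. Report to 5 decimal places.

Var(ȳ_str) = Σₕ Wₕ²(1 − fₕ)sₕ²/nₕ with Wₕ = Nₕ/N, N = 48169.
D: Wₕ = 0.36745625; term = 0.36745625²·(1 − 0.20011299)·306/3542 = 0.009330669.
E: Wₕ = 0.35919367; term = 0.35919367²·(1 − 0.19124957)·62/3309 = 0.0019550902.
C: Wₕ = 0.27335008; term = 0.27335008²·(1 − 0.09842789)·97.4/1296 = 0.0050628241.
Sum = 0.016348583.

0.01635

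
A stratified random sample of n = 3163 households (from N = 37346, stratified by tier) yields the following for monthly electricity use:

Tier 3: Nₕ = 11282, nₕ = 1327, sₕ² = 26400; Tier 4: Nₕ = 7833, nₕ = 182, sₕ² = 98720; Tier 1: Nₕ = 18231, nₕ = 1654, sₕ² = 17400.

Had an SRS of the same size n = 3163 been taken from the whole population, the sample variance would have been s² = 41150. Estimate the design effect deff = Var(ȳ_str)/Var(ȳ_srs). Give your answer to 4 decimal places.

Var(ȳ_str) = Σ Wₕ²(1−fₕ)sₕ²/nₕ with Wₕ = Nₕ/37346:
  Tier 3: (11282/37346)²·(1−1327/11282)·26400/1327 = 1.6020357
  Tier 4: (7833/37346)²·(1−182/7833)·98720/182 = 23.307297
  Tier 1: (18231/37346)²·(1−1654/18231)·17400/1654 = 2.2795125
  → Var(ȳ_str) = 27.188845.
Var(ȳ_srs) = (1 − 3163/37346)·41150/3163 = 11.907943.
deff = 27.188845 / 11.907943 = 2.2833.

2.2833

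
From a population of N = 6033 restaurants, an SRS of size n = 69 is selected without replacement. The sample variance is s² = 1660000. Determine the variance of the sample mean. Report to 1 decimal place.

23782.8

Under SRS without replacement, Var(ȳ) = (1 − f)·s²/n with f = n/N = 69/6033 = 0.01143710.
Var(ȳ) = (1 − 0.01143710)·1660000/69 = 0.98856290·24057.971 = 23782.818.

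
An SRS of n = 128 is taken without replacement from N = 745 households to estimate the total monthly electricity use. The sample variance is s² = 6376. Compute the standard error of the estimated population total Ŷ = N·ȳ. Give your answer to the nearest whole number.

4785

Var(Ŷ) = N²·Var(ȳ) = N²·(1 − n/N)·s²/n.
f = 128/745 = 0.17181208; Var(ȳ) = 0.82818792·6376/128 = 41.254111.
Var(Ŷ) = 745² · 41.254111 = 2.2897063 × 10^7.
SE(Ŷ) = √(2.2897063 × 10^7) = 4785.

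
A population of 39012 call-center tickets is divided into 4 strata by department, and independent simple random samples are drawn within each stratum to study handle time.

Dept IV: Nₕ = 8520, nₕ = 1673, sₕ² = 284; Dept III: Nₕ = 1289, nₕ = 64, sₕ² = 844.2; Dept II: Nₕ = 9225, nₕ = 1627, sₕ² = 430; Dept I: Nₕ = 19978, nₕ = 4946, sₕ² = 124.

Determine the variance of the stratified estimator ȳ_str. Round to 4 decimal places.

Var(ȳ_str) = Σₕ Wₕ²(1 − fₕ)sₕ²/nₕ with Wₕ = Nₕ/N, N = 39012.
Dept IV: Wₕ = 0.21839434; term = 0.21839434²·(1 − 0.19636150)·284/1673 = 0.0065067765.
Dept III: Wₕ = 0.03304112; term = 0.03304112²·(1 − 0.04965089)·844.2/64 = 0.013685414.
Dept II: Wₕ = 0.23646570; term = 0.23646570²·(1 − 0.17636856)·430/1627 = 0.012171669.
Dept I: Wₕ = 0.51209884; term = 0.51209884²·(1 − 0.24757233)·124/4946 = 0.0049469773.
Sum = 0.037310837.

0.0373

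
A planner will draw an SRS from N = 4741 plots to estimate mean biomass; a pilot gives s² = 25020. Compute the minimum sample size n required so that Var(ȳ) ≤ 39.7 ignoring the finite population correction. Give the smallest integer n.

Without fpc, n₀ = s²/D = 25020/39.7 = 630.2267.
Rounding up, n = 631.

631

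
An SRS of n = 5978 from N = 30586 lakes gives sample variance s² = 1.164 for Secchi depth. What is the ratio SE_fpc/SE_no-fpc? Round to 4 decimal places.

0.8970

f = n/N = 5978/30586 = 0.19544890.
SE_no-fpc = √(s²/n) = 0.013953994; SE_fpc = √((1−f)s²/n) = 0.012516282.
Ratio = √(1−f) = 0.89696773.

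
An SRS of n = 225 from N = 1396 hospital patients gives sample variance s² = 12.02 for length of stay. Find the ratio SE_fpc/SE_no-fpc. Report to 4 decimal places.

0.9159

f = n/N = 225/1396 = 0.16117479.
SE_no-fpc = √(s²/n) = 0.23113248; SE_fpc = √((1−f)s²/n) = 0.21168823.
Ratio = √(1−f) = 0.91587402.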